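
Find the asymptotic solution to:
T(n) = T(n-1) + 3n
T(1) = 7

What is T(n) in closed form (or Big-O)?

Unrolling: T(n) = 7 + 3*(2 + 3 + ... + n) = 7 + 3*(n(n+1)/2 - 1) = O(n^2).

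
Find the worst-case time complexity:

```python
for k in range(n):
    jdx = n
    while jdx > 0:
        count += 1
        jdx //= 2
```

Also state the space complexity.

Time complexity: O(n log n).
Space complexity: O(1).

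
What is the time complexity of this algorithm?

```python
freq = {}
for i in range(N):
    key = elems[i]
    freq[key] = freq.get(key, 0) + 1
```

Time complexity: O(n).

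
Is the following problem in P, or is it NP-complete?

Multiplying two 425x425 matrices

This problem is in P: the schoolbook algorithm runs in O(n^3).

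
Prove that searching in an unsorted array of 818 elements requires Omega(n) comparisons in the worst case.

An adversary can always place the target in the last position checked. Until all 818 positions are examined, the target might be in any unchecked position. Therefore 818 comparisons are necessary.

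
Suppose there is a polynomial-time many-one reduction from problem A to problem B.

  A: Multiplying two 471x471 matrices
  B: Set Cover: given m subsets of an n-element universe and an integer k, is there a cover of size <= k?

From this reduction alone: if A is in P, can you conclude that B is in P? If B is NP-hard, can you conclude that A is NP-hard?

A poly-time reduction A <=_p B transfers tractability DOWN (B easy => A easy) and hardness UP (A hard => B hard), not the reverse.
From A in P, the reduction alone does NOT give B in P: any problem in P trivially reduces to SAT, yet SAT is not known to be in P.
From B NP-hard, the reduction alone does NOT give A NP-hard: again, easy problems reduce to hard ones.
(Here in fact A is P and B is NP-complete.)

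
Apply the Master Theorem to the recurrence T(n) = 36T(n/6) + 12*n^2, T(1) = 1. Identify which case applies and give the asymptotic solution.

a=36, b=6, f(n)=12*n^2.
log_6(36) = 2, so n^(log_b(a)) = n^2.
f(n) = Theta(n^2), so Case 2 applies.
T(n) = Theta(n^2 log n).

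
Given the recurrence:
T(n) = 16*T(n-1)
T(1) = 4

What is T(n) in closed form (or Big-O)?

Each step multiplies by 16. T(n) = T(1)*16^(n-1) = 4*16^(n-1).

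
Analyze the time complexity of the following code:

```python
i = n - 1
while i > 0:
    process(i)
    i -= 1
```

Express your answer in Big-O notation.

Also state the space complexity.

Time complexity: O(n).
Space complexity: O(1).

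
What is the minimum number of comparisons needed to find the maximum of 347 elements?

Finding the maximum requires 346 comparisons. Each comparison eliminates exactly one candidate. With 347 candidates, we need 346 eliminations.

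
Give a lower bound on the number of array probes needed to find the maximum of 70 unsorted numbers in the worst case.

Adversary: any unprobed cell could hold a value larger than everything seen so far. If fewer than 70 cells are probed, the adversary places the max in an unprobed cell. So all 70 cells must be examined; together with 70-1 comparisons this is tight.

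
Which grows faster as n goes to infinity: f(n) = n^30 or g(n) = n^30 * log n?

g(n) = n^30 * log n grows faster: extra log n factor -> infinity.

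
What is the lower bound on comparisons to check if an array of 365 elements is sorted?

To verify 365 elements are sorted, we must compare each consecutive pair. Skipping any pair allows an adversary to swap them. Therefore 364 comparisons are necessary and sufficient.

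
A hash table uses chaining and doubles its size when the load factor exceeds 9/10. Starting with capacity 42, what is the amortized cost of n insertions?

Rehashing occurs when load exceeds 9/10. Total rehash cost is geometric series summing to O(n). Each insertion itself is O(1). Amortized: O(1).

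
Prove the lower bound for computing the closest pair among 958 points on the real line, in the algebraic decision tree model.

Reduction from element distinctness: given 958 reals, the closest-pair distance is 0 iff two are equal. Element distinctness has an Omega(n log n) lower bound in the algebraic decision tree model (Ben-Or). Therefore closest pair on a line also requires Omega(n log n). Sorting then a linear scan achieves this.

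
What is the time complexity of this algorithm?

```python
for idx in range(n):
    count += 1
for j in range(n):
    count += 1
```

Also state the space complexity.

Time complexity: O(n).
Space complexity: O(1).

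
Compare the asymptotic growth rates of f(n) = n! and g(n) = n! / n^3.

f(n) = n! grows faster: the ratio n!/(n!/n^3) = n^3 -> infinity.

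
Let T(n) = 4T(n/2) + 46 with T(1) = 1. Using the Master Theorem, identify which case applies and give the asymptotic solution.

a=4, b=2, f(n)=46.
log_2(4) = 2 > 0.
Since f(n) = O(n^0) is polynomially smaller than n^2, Case 1 applies.
T(n) = Theta(n^2).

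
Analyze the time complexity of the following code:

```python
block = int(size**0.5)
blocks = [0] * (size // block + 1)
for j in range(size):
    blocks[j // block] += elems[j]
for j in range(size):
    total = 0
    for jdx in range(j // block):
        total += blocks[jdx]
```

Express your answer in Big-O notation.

Time complexity: O(n * sqrt(n)).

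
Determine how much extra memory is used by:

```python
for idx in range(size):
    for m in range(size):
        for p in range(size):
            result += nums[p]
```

Space complexity: O(1).
Only a constant amount of auxiliary storage is used; nothing grows with n.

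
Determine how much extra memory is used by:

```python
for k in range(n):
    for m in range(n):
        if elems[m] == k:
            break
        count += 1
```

Space complexity: O(1).
Only a constant amount of auxiliary storage is used; nothing grows with n.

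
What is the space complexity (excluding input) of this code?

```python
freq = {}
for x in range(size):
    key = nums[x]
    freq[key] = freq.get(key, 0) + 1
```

Space complexity: O(n).
Auxiliary storage grows linearly with the input size n in the worst case.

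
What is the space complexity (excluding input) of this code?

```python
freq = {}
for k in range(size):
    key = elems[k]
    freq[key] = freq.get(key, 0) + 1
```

Space complexity: O(n).
Auxiliary storage grows linearly with the input size n in the worst case.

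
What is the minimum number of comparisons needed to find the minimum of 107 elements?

Finding the minimum requires 106 comparisons, identical reasoning to finding the maximum. Each comparison eliminates one candidate.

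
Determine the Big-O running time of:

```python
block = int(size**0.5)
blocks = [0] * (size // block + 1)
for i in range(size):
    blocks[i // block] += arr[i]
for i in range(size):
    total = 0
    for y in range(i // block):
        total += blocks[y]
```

Time complexity: O(n * sqrt(n)).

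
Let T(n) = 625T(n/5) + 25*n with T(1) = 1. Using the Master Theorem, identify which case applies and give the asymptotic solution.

a=625, b=5, f(n)=25*n.
log_5(625) = 4 > 1.
Since f(n) = O(n^1) is polynomially smaller than n^4, Case 1 applies.
T(n) = Theta(n^4).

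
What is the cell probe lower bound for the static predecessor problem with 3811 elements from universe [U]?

The Patrascu-Thorup lower bound shows any data structure on n = 3811 elements using O(n * polylog(n)) space requires Omega(log log U) query time. van Emde Boas trees achieve O(log log U) with O(U) space.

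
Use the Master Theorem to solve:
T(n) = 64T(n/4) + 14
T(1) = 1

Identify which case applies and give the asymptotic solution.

a=64, b=4, f(n)=14.
log_4(64) = 3 > 0.
Since f(n) = O(n^0) is polynomially smaller than n^3, Case 1 applies.
T(n) = Theta(n^3).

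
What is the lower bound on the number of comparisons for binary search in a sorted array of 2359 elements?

With 2359 possible positions, we need at least ceil(log_2(2359)) = 12 comparisons. Each comparison splits the remaining candidates by at most half.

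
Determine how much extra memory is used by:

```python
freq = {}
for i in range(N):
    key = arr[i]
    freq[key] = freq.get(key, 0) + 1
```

Space complexity: O(n).
Auxiliary storage grows linearly with the input size n in the worst case.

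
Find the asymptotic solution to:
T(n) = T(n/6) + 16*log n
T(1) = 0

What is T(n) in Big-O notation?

Each of the log_6(n) levels adds O(log n). T(n) = O(log^2 n).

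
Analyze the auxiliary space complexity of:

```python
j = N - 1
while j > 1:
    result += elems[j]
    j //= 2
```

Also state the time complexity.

Space complexity: O(1).
Only a constant amount of auxiliary storage is used; nothing grows with n.
Time complexity: O(log n).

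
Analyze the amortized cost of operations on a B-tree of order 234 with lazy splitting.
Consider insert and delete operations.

In a B-tree of order 234, a node splits when it has 234 keys. With lazy splitting, we use potential Phi = number of full nodes + number of near-empty nodes. Each split costs O(1) but reduces potential. Between splits, at least 117 insertions must occur in that node. Amortized structural cost is O(1) per operation, plus O(log_234 n) traversal.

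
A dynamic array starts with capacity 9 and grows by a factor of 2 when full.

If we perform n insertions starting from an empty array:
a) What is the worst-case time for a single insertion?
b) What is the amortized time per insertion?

(a) Worst-case single insertion: O(n) -- when the array is full at capacity c, the resize copies all c elements, and c can be Theta(n).
(b) Resizes happen at sizes 9, 18, 36, ... Total copy cost for n insertions: 9 + 18 + ... = O(n) (geometric series with ratio 1/2). Amortized cost per insertion: O(n)/n = O(1).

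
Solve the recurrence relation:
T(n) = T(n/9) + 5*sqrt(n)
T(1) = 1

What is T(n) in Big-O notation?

Each level contributes sqrt(n/9^k). Geometric series with ratio 1/sqrt(9) < 1 sums to O(sqrt(n)).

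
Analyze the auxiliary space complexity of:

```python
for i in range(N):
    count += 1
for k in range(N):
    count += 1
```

Space complexity: O(1).
Only a constant amount of auxiliary storage is used; nothing grows with n.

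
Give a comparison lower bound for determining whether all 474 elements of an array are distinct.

In the algebraic decision-tree model, the YES region for element distinctness on 474 elements has 474! connected components (one per ordering). Ben-Or's theorem then gives a lower bound of Omega(log(n!)) = Omega(n log n).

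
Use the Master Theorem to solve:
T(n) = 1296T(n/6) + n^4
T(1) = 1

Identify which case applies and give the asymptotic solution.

a=1296, b=6, f(n)=n^4.
log_6(1296) = 4, so n^(log_b(a)) = n^4.
f(n) = Theta(n^4), so Case 2 applies.
T(n) = Theta(n^4 log n).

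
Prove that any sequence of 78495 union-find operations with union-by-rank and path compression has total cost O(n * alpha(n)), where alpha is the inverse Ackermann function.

Using Tarjan's analysis with rank-based potential function. Union-by-rank keeps tree height O(log n). Path compression flattens paths during find. For n = 78495 operations, total cost is O(n * alpha(n)), effectively O(n) since alpha grows incredibly slowly.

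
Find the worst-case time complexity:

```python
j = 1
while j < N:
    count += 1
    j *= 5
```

Time complexity: O(log n).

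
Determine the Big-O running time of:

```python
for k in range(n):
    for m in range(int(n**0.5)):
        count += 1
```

Time complexity: O(n * sqrt(n)).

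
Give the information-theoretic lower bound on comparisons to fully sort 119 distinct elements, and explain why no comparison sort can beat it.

A comparison sort is a binary decision tree whose leaves are the 119! = 55745857612076058813234317117419771556272886109483581752463927935846946310374691578057284710599874844234646982443450754604453404911734348832487342619913750049708004343808000000000000000000000000000 possible output permutations. A binary tree with L leaves has height >= ceil(log_2(L)). So any comparison sort needs >= ceil(log_2(119!)) = 654 comparisons in the worst case.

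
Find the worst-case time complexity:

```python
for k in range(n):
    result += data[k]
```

Time complexity: O(n).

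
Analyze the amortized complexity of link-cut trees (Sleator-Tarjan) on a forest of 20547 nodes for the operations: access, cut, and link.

Link-cut trees represent the forest using splay trees over preferred paths. With potential Phi = sum over nodes of log(size of virtual subtree), each access on 20547 nodes is O(log 20547) = O(log n) amortized by the splay-tree access lemma. Cut and link are O(1) plus one access.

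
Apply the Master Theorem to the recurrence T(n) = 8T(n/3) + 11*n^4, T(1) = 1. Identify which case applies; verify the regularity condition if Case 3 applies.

a=8, b=3, f(n)=11*n^4.
log_3(8) = 1.893 < 4.
f(n) = Omega(n^(1.893+epsilon)) for some epsilon > 0, so Case 3 is the candidate.
Regularity: a*f(n/b) = 8*11*(n/3)^4 = (8/81)*11*n^4 <= c*f(n) with c = 8/81 < 1. Satisfied.
Case 3: T(n) = Theta(n^4).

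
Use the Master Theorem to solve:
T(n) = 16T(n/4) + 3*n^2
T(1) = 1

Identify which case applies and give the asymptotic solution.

a=16, b=4, f(n)=3*n^2.
log_4(16) = 2, so n^(log_b(a)) = n^2.
f(n) = Theta(n^2), so Case 2 applies.
T(n) = Theta(n^2 log n).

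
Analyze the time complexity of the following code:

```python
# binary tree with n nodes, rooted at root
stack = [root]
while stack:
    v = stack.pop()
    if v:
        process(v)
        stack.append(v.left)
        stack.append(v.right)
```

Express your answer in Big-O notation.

Time complexity: O(n).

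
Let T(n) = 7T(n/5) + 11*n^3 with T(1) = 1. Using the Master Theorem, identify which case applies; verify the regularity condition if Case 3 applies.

a=7, b=5, f(n)=11*n^3.
log_5(7) = 1.209 < 3.
f(n) = Omega(n^(1.209+epsilon)) for some epsilon > 0, so Case 3 is the candidate.
Regularity: a*f(n/b) = 7*11*(n/5)^3 = (7/125)*11*n^3 <= c*f(n) with c = 7/125 < 1. Satisfied.
Case 3: T(n) = Theta(n^3).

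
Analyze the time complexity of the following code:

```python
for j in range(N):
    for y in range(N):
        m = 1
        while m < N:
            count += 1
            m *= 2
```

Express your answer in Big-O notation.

Time complexity: O(n^2 log n).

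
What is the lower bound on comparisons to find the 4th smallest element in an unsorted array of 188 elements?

Finding the 4th smallest of 188 elements requires Omega(n) comparisons. Every element must participate in at least one comparison; otherwise it could be the 4th smallest.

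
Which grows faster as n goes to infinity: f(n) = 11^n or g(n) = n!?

g(n) = n! grows faster: n!/11^n -> infinity by Stirling.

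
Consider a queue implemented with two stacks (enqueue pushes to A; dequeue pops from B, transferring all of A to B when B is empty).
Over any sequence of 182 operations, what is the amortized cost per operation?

Each element is pushed to A once, popped once, pushed to B once, and popped once: 4 unit operations over its lifetime. Over 182 operations the total work is O(182). Amortized O(1) per enqueue/dequeue.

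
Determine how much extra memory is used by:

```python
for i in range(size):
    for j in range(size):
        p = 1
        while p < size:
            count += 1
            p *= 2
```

Space complexity: O(1).
Only a constant amount of auxiliary storage is used; nothing grows with n.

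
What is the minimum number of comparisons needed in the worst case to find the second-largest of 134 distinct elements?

Lower bound: finding the max needs 134-1 comparisons. By the adversary weight-doubling argument, the max must personally win >= ceil(log_2(134)) = 8 comparisons; the 2nd-largest is among those 8 losers, needing 8-1 more comparisons. Total >= 134-1 + 8-1 = 140. A balanced knockout tournament achieves this.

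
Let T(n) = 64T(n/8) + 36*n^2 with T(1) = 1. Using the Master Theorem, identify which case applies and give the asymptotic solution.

a=64, b=8, f(n)=36*n^2.
log_8(64) = 2, so n^(log_b(a)) = n^2.
f(n) = Theta(n^2), so Case 2 applies.
T(n) = Theta(n^2 log n).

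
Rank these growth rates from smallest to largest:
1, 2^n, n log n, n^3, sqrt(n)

Ordered by growth rate: 1 < sqrt(n) < n log n < n^3 < 2^n.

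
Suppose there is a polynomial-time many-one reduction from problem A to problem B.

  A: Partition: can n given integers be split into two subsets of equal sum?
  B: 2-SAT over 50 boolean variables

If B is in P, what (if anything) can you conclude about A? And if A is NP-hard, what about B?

A poly-time reduction A <=_p B means any A-instance can be transformed to a B-instance in poly time.
If B is in P: compose the reduction with B's poly-time algorithm to solve A in poly time, so A is in P.
If A is NP-hard: every NP problem reduces to A, which reduces to B; composing reductions, every NP problem reduces to B, so B is NP-hard.
(Here in fact A is NP-complete and B is in P, so no such reduction is known -- its existence would imply P = NP; the analysis concerns only what the assumed reduction would or would not let you conclude.)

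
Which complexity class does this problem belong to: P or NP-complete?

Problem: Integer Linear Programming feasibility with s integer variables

This problem is NP-complete: ILP feasibility is NP-complete (LP relaxation is in P).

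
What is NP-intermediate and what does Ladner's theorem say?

NP-intermediate problems are in NP but neither in P nor NP-complete (assuming P != NP). Ladner's theorem proves such problems exist if P != NP. Graph isomorphism and integer factoring are candidate NP-intermediate problems -- no polynomial algorithm is known, but no NP-completeness proof exists either.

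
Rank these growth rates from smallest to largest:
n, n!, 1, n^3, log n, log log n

Ordered by growth rate: 1 < log log n < log n < n < n^3 < n!.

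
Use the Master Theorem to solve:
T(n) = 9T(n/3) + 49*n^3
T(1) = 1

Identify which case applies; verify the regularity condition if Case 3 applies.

a=9, b=3, f(n)=49*n^3.
log_3(9) = 2 < 3.
f(n) = Omega(n^(2+epsilon)) for some epsilon > 0, so Case 3 is the candidate.
Regularity: a*f(n/b) = 9*49*(n/3)^3 = (9/27)*49*n^3 <= c*f(n) with c = 9/27 < 1. Satisfied.
Case 3: T(n) = Theta(n^3).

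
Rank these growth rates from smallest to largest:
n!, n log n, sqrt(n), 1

Ordered by growth rate: 1 < sqrt(n) < n log n < n!.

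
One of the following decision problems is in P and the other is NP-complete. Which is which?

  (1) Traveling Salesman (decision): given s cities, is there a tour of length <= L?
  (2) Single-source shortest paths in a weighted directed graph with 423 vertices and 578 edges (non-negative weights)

(1) is NP-complete: reduces from Hamiltonian Cycle.
(2) is P: Dijkstra's algorithm runs in O((V+E) log V).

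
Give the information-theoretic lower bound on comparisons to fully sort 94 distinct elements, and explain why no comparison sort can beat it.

A comparison sort is a binary decision tree whose leaves are the 94! = 108736615665674308027365285256786601004186803580182872307497374434045199869417927630229109214583415458560865651202385340530688000000000000000000000 possible output permutations. A binary tree with L leaves has height >= ceil(log_2(L)). So any comparison sort needs >= ceil(log_2(94!)) = 486 comparisons in the worst case.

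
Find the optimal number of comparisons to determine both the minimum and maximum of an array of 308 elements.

Naive approach: 614 comparisons (307 for max + 307 for min).
Optimal: Compare elements in pairs first (floor(n/2) = 154 comparisons), then find max among winners and min among losers (153 comparisons each).
Total: ceil(3n/2) - 2 = 460 comparisons. An adversary argument shows this is also a lower bound.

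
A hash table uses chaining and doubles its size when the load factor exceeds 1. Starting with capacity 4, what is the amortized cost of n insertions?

Rehashing occurs when load exceeds 1. Total rehash cost is geometric series summing to O(n). Each insertion itself is O(1). Amortized: O(1).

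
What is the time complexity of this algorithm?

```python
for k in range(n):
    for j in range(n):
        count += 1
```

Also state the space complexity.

Time complexity: O(n^2).
Space complexity: O(1).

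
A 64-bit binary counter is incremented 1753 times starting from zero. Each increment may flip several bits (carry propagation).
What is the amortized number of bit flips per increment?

Bit i flips on every 2^i-th increment, so over 1753 increments bit i flips floor(1753/2^i) times. Summing over i: total flips < 2 * 1753. Amortized: < 2 = O(1) per increment.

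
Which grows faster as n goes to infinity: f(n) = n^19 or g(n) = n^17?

f(n) = n^19 grows faster: n^19/n^17 = n^2 -> infinity.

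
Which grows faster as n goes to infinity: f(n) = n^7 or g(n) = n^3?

f(n) = n^7 grows faster: n^7/n^3 = n^4 -> infinity.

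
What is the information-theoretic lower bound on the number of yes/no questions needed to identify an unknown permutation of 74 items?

There are 74! = 330788544151938641225953028221253782145683251820934971170611926835411235700971565459250872320000000000000000 permutations. Each yes/no question gives at most 1 bit, so at least ceil(log_2(330788544151938641225953028221253782145683251820934971170611926835411235700971565459250872320000000000000000)) = 358 questions are needed.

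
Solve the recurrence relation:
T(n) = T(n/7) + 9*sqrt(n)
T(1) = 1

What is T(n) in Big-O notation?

Each level contributes sqrt(n/7^k). Geometric series with ratio 1/sqrt(7) < 1 sums to O(sqrt(n)).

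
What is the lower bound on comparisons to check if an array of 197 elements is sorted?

To verify 197 elements are sorted, we must compare each consecutive pair. Skipping any pair allows an adversary to swap them. Therefore 196 comparisons are necessary and sufficient.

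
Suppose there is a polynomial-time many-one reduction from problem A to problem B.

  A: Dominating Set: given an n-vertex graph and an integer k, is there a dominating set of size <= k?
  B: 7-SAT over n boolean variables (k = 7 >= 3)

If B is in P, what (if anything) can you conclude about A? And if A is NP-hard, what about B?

A poly-time reduction A <=_p B means any A-instance can be transformed to a B-instance in poly time.
If B is in P: compose the reduction with B's poly-time algorithm to solve A in poly time, so A is in P.
If A is NP-hard: every NP problem reduces to A, which reduces to B; composing reductions, every NP problem reduces to B, so B is NP-hard.
(Here in fact A is NP-complete and B is NP-complete.)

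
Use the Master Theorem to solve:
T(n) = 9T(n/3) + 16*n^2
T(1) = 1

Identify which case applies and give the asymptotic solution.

a=9, b=3, f(n)=16*n^2.
log_3(9) = 2, so n^(log_b(a)) = n^2.
f(n) = Theta(n^2), so Case 2 applies.
T(n) = Theta(n^2 log n).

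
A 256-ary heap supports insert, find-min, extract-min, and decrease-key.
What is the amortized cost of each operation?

The 256-ary heap has height O(log_256 n). Insert sifts up: O(log_256 n). Find-min reads the root: O(1). Extract-min sifts down comparing 256 children per level: O(256 * log_256 n). Decrease-key sifts up: O(log_256 n).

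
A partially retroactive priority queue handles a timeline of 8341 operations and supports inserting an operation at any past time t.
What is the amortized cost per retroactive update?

Partially retroactive priority queues (Demaine-Iacono-Langerman) allow updates at past times with queries only at the present. With a balanced BST over the m = 8341 timeline events tracking bridges, each retroactive insert or delete is O(log m) amortized.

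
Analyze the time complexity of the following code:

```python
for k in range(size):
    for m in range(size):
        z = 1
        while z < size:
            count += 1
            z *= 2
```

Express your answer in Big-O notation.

Time complexity: O(n^2 log n).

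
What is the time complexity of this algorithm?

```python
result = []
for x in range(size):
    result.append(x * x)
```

Time complexity: O(n).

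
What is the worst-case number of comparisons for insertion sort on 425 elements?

Insertion sort on reverse-sorted input: 1 + 2 + ... + (425-1) = 90100 comparisons.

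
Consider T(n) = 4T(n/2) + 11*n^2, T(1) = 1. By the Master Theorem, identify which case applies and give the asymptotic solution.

a=4, b=2, f(n)=11*n^2.
log_2(4) = 2, so n^(log_b(a)) = n^2.
f(n) = Theta(n^2), so Case 2 applies.
T(n) = Theta(n^2 log n).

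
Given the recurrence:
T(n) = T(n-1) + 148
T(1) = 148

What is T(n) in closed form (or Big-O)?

Unrolling: T(n) = T(n-1) + 148 = T(n-2) + 2*148 = ... = T(1) + (n-1)*148 = 148 + (n-1)*148 = 148n.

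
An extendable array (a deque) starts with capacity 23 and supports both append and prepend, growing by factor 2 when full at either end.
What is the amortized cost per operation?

Growth at either end copies all elements; capacities form a geometric sequence with ratio 2, so total copy cost over n operations is O(n) (two geometric series). Amortized O(1).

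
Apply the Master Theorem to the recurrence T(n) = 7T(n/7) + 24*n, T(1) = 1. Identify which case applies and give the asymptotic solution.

a=7, b=7, f(n)=24*n.
log_7(7) = 1, so n^(log_b(a)) = n.
f(n) = Theta(n), so Case 2 applies.
T(n) = Theta(n log n).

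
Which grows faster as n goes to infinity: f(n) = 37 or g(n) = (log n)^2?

g(n) = (log n)^2 grows faster: any unbounded function dominates a constant.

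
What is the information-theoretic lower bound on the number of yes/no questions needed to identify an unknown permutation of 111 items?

There are 111! = 1762952551090244663872161047107075788761409536026565516041574063347346955087248316436555574598462315773196047662837978913145847497199871623320096254145331200000000000000000000000000 permutations. Each yes/no question gives at most 1 bit, so at least ceil(log_2(1762952551090244663872161047107075788761409536026565516041574063347346955087248316436555574598462315773196047662837978913145847497199871623320096254145331200000000000000000000000000)) = 599 questions are needed.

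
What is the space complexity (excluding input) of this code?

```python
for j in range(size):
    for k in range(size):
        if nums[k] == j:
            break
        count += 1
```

Space complexity: O(1).
Only a constant amount of auxiliary storage is used; nothing grows with n.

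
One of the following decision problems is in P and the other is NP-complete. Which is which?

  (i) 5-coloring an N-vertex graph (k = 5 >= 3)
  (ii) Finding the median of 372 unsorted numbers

(i) is NP-complete: graph k-coloring for k>=3 is NP-complete by reduction from 3-SAT.
(ii) is P: linear-time selection (median-of-medians) runs in O(n).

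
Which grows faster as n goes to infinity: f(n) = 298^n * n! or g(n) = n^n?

f(n) = 298^n * n! grows faster: by Stirling n! ~ sqrt(2 pi n)(n/e)^n, so 298^n n! / n^n ~ (298/e)^n sqrt(2 pi n) -> infinity since 298/e > 1.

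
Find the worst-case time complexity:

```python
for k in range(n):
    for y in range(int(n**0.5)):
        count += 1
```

Time complexity: O(n * sqrt(n)).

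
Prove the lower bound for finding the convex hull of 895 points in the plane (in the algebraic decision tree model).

Reduction from sorting: given 895 numbers x_1,...,x_{895}, map x_i to the point (x_i, x_i^2) on the parabola y = x^2. All points are on the convex hull, and walking the hull gives them in sorted x-order. Since sorting requires Omega(n log n), so does planar convex hull.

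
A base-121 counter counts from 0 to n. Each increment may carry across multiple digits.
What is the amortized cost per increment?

Digit at position i changes every 121^i increments. Total digit changes over n increments: n * 121/(121-1) = O(n). Amortized: O(1).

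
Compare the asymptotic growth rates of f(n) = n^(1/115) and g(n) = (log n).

f(n) = n^(1/115) grows faster: any positive power of n dominates any polylog.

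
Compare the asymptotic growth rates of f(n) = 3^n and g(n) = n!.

g(n) = n! grows faster: n!/3^n -> infinity by Stirling.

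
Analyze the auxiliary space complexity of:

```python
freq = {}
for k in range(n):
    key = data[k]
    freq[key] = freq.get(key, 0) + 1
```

Space complexity: O(n).
Auxiliary storage grows linearly with the input size n in the worst case.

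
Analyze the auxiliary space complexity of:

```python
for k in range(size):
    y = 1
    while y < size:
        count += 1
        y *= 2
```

Space complexity: O(1).
Only a constant amount of auxiliary storage is used; nothing grows with n.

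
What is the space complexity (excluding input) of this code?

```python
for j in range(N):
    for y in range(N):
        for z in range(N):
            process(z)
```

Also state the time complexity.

Space complexity: O(1).
Only a constant amount of auxiliary storage is used; nothing grows with n.
Time complexity: O(n^3).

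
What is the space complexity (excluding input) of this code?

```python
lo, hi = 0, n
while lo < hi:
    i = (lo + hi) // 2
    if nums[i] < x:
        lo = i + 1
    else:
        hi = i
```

Space complexity: O(1).
Only a constant amount of auxiliary storage is used; nothing grows with n.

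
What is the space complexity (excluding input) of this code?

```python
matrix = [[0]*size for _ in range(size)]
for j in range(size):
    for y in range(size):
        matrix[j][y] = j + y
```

Space complexity: O(n^2).
A 2D structure of size n x n is allocated.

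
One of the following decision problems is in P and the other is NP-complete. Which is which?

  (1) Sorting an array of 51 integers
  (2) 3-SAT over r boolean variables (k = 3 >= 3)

(1) is P: merge sort runs in O(n log n).
(2) is NP-complete: 3-SAT is NP-complete (Cook-Levin); k-SAT for k>=3 reduces from 3-SAT.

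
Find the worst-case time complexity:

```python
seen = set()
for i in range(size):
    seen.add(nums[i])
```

Time complexity: O(n).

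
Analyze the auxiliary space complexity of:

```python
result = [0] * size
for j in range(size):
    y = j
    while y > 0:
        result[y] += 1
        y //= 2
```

Space complexity: O(n).
Auxiliary storage grows linearly with the input size n in the worst case.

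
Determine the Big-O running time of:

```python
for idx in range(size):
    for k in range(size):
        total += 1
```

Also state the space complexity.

Time complexity: O(n^2).
Space complexity: O(1).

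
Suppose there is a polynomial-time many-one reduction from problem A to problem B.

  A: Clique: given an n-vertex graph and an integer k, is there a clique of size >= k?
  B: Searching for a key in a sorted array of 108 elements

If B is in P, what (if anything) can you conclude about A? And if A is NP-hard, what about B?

A poly-time reduction A <=_p B means any A-instance can be transformed to a B-instance in poly time.
If B is in P: compose the reduction with B's poly-time algorithm to solve A in poly time, so A is in P.
If A is NP-hard: every NP problem reduces to A, which reduces to B; composing reductions, every NP problem reduces to B, so B is NP-hard.
(Here in fact A is NP-complete and B is in P, so no such reduction is known -- its existence would imply P = NP; the analysis concerns only what the assumed reduction would or would not let you conclude.)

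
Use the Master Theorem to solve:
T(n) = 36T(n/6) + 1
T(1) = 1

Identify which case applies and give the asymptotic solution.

a=36, b=6, f(n)=1.
log_6(36) = 2 > 0.
Since f(n) = O(n^0) is polynomially smaller than n^2, Case 1 applies.
T(n) = Theta(n^2).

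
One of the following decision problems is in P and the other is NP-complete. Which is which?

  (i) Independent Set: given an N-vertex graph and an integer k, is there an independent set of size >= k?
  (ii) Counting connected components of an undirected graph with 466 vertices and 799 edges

(i) is NP-complete: complement of Clique (with k part of the input).
(ii) is P: BFS/DFS visits each vertex and edge once: O(V+E).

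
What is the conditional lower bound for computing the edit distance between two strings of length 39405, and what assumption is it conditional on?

Under SETH (the Strong Exponential Time Hypothesis), edit distance on length-39405 strings cannot be computed in O(n^(2-epsilon)) time for any epsilon > 0 (Backurs-Indyk). The reduction is from CNF-SAT via the orthogonal vectors problem.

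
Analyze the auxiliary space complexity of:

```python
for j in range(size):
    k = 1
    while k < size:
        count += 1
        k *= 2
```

Space complexity: O(1).
Only a constant amount of auxiliary storage is used; nothing grows with n.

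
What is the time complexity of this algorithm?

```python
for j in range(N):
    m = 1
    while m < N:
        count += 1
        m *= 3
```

Time complexity: O(n log n).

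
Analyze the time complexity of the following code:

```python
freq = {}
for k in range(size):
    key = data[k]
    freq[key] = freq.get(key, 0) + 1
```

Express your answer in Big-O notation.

Time complexity: O(n).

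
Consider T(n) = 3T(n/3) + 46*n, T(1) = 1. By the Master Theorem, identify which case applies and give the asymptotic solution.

a=3, b=3, f(n)=46*n.
log_3(3) = 1, so n^(log_b(a)) = n.
f(n) = Theta(n), so Case 2 applies.
T(n) = Theta(n log n).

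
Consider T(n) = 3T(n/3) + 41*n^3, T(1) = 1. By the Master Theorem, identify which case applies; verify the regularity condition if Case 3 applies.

a=3, b=3, f(n)=41*n^3.
log_3(3) = 1 < 3.
f(n) = Omega(n^(1+epsilon)) for some epsilon > 0, so Case 3 is the candidate.
Regularity: a*f(n/b) = 3*41*(n/3)^3 = (3/27)*41*n^3 <= c*f(n) with c = 3/27 < 1. Satisfied.
Case 3: T(n) = Theta(n^3).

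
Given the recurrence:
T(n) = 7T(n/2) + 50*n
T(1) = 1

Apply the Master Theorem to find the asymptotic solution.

a=7, b=2, f(n)=50*n. log_2(7) = 2.807. Case 1 of Master Theorem: T(n) = O(n^2.807).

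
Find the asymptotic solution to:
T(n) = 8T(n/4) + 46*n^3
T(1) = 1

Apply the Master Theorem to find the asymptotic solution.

a=8, b=4, f(n)=46*n^3. log_4(8) = 1.5 < 3. Case 3: T(n) = O(n^3).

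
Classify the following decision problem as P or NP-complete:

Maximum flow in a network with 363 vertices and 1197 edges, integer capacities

This problem is in P: Edmonds-Karp / push-relabel run in polynomial time.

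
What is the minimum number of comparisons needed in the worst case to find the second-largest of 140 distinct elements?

Lower bound: finding the max needs 140-1 comparisons. By the adversary weight-doubling argument, the max must personally win >= ceil(log_2(140)) = 8 comparisons; the 2nd-largest is among those 8 losers, needing 8-1 more comparisons. Total >= 140-1 + 8-1 = 146. A balanced knockout tournament achieves this.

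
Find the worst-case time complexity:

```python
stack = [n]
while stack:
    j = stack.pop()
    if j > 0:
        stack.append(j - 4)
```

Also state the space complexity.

Time complexity: O(n).
Space complexity: O(1).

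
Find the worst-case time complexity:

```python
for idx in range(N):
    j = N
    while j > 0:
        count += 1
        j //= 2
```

Time complexity: O(n log n).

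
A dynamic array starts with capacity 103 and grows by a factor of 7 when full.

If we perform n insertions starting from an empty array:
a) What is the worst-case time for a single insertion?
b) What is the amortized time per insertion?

(a) Worst-case single insertion: O(n) -- when the array is full at capacity c, the resize copies all c elements, and c can be Theta(n).
(b) Resizes happen at sizes 103, 721, 5047, ... Total copy cost for n insertions: 103 + 721 + ... = O(n) (geometric series with ratio 1/7). Amortized cost per insertion: O(n)/n = O(1).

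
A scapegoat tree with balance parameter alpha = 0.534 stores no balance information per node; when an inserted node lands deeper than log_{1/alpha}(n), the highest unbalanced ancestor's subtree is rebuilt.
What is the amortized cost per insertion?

Search/insert path is O(log n). A rebuild of a subtree of size s costs O(s), but with alpha = 0.534 at least Omega(s) insertions must have occurred in that subtree since its last rebuild. Charging O(1) of the rebuild to each such insertion gives O(log n) amortized.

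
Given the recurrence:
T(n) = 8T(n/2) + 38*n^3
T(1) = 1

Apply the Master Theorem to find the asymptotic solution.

a=8, b=2, f(n)=38*n^3. log_2(8) = 3. Case 2: T(n) = O(n^3 log n).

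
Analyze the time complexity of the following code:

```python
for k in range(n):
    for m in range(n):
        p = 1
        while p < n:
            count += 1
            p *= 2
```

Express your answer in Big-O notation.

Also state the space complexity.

Time complexity: O(n^2 log n).
Space complexity: O(1).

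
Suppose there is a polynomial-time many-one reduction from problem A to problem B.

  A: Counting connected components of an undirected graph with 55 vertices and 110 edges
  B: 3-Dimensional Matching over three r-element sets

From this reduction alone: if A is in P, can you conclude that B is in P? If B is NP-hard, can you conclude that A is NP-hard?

A poly-time reduction A <=_p B transfers tractability DOWN (B easy => A easy) and hardness UP (A hard => B hard), not the reverse.
From A in P, the reduction alone does NOT give B in P: any problem in P trivially reduces to SAT, yet SAT is not known to be in P.
From B NP-hard, the reduction alone does NOT give A NP-hard: again, easy problems reduce to hard ones.
(Here in fact A is P and B is NP-complete.)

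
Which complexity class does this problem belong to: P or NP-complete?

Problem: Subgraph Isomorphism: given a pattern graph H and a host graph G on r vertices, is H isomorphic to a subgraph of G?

This problem is NP-complete: generalizes Clique and Hamiltonian Path (pattern size is part of the input).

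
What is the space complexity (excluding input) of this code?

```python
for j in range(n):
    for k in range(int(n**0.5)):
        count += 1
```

Space complexity: O(1).
Only a constant amount of auxiliary storage is used; nothing grows with n.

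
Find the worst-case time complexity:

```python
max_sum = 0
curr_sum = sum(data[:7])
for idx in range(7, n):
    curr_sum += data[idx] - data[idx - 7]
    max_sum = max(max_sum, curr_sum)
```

Time complexity: O(n).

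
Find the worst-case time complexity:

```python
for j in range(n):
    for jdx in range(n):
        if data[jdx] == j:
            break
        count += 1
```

Time complexity: O(n^2).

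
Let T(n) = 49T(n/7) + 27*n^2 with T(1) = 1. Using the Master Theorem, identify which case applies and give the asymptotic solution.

a=49, b=7, f(n)=27*n^2.
log_7(49) = 2, so n^(log_b(a)) = n^2.
f(n) = Theta(n^2), so Case 2 applies.
T(n) = Theta(n^2 log n).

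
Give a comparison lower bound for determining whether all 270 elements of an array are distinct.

In the algebraic decision-tree model, the YES region for element distinctness on 270 elements has 270! connected components (one per ordering). Ben-Or's theorem then gives a lower bound of Omega(log(n!)) = Omega(n log n).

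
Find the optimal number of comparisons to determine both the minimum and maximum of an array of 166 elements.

Naive approach: 330 comparisons (165 for max + 165 for min).
Optimal: Compare elements in pairs first (floor(n/2) = 83 comparisons), then find max among winners and min among losers (82 comparisons each).
Total: ceil(3n/2) - 2 = 247 comparisons. An adversary argument shows this is also a lower bound.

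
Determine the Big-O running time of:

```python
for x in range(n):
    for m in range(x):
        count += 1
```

Time complexity: O(n^2).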